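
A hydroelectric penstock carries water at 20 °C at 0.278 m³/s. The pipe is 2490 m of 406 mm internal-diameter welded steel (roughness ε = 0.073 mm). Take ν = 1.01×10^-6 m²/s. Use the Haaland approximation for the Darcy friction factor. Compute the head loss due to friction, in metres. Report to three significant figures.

h_f ≈ 20.9 m

V = 4Q/(πD²) = 4·0.278/(π·0.406²) = 2.147 m/s
Re = VD/ν = 2.147·0.406/1.01×10^-6 = 8.63×10^5 → turbulent
ε/D = 0.073/406 = 1.80×10^-4
Haaland: f = 0.01449
h_f = f(L/D)V²/(2g) = 0.01449·(2490/0.406)·2.147²/(2·9.81) = 20.89 m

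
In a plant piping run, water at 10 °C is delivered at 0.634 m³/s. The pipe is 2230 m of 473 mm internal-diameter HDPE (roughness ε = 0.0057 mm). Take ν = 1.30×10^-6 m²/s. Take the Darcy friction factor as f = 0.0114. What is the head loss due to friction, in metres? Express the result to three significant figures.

h_f ≈ 35.7 m

V = 4Q/(πD²) = 4·0.634/(π·0.473²) = 3.608 m/s
h_f = f(L/D)V²/(2g) = 0.01140·(2230/0.473)·3.608²/(2·9.81) = 35.66 m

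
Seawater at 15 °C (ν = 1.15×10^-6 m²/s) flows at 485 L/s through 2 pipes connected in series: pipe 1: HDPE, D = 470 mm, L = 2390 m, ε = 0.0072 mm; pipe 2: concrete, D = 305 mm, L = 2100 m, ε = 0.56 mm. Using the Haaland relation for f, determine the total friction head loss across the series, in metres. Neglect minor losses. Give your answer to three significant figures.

H ≈ 380 m

Pipe 1: V = 2.795 m/s, Re = 1.14×10^6, ε/D = 1.53×10^-5, f = 0.01164, h_1 = f(L/D)V²/2g = 23.58 m
Pipe 2: V = 6.638 m/s, Re = 1.76×10^6, ε/D = 0.00184, f = 0.02304, h_2 = f(L/D)V²/2g = 356.3 m
Series → Q common, losses add: H = Σh = 379.9 m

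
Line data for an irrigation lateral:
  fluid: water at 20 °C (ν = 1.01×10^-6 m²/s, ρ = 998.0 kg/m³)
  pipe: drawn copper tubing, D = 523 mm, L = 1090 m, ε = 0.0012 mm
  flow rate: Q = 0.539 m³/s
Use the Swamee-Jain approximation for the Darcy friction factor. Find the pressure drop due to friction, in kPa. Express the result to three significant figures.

V = 4Q/(πD²) = 4·0.539/(π·0.523²) = 2.509 m/s
Re = VD/ν = 2.509·0.523/1.01×10^-6 = 1.30×10^6 → turbulent
ε/D = 0.0012/523 = 2.29×10^-6
Swamee-Jain: f = 0.01118
h_f = f(L/D)V²/(2g) = 0.01118·(1090/0.523)·2.509²/(2·9.81) = 7.476 m
Δp = ρg·h_f = 998.0·9.81·7.476 = 73.19 kPa

Δp ≈ 73.2 kPa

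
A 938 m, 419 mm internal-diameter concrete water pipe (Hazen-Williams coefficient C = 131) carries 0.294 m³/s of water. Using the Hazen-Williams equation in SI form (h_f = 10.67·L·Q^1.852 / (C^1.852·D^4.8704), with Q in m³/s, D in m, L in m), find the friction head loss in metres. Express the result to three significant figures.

h_f = 10.67·938·0.294^1.852 / (131^1.852·0.419^4.8704) = 8.601 m

h_f ≈ 8.60 m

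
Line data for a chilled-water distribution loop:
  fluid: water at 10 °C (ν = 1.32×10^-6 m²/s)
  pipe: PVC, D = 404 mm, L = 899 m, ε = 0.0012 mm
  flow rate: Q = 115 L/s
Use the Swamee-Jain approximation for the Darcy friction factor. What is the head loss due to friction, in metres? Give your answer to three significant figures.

V = 4Q/(πD²) = 4·0.115/(π·0.404²) = 0.8971 m/s
Re = VD/ν = 0.8971·0.404/1.32×10^-6 = 2.75×10^5 → turbulent
ε/D = 0.0012/404 = 2.97×10^-6
Swamee-Jain: f = 0.01465
h_f = f(L/D)V²/(2g) = 0.01465·(899/0.404)·0.8971²/(2·9.81) = 1.337 m

h_f ≈ 1.34 m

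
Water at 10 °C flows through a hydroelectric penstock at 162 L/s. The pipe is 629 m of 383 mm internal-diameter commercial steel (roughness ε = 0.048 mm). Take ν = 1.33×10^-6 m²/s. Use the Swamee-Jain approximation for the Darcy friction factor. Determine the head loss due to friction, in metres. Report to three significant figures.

h_f ≈ 2.50 m

V = 4Q/(πD²) = 4·0.162/(π·0.383²) = 1.406 m/s
Re = VD/ν = 1.406·0.383/1.33×10^-6 = 4.05×10^5 → turbulent
ε/D = 0.048/383 = 1.25×10^-4
Swamee-Jain: f = 0.01510
h_f = f(L/D)V²/(2g) = 0.01510·(629/0.383)·1.406²/(2·9.81) = 2.500 m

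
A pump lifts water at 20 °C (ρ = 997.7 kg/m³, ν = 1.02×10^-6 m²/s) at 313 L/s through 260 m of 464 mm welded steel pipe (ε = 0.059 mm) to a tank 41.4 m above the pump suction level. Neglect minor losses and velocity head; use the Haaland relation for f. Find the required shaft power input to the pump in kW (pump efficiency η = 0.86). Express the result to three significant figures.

V = 4Q/(πD²) = 1.851 m/s; Re = 8.42×10^5; ε/D = 1.27×10^-4; f = 0.01389
h_f = f(L/D)V²/2g = 1.359 m
Total head H = z + h_f = 41.4 + 1.359 = 42.76 m
P_hyd = ρgQH = 997.7·9.81·0.313·42.76 = 131.0 kW
P_shaft = P_hyd/η = 131.0/0.86 = 152.3 kW

P_shaft ≈ 152 kW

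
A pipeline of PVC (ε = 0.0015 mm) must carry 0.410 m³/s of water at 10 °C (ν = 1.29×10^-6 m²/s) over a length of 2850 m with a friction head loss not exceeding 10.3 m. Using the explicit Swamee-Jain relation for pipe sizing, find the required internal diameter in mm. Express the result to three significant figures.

D ≈ 550 mm

Swamee-Jain (Type III): D = 0.66·[ε^1.25·(LQ²/(gh_f))^4.75 + ν·Q^9.4·(L/(gh_f))^5.2]^0.04
LQ²/(gh_f) = 4.741; L/(gh_f) = 28.21
Term 1 = ε^1.25·(…)^4.75 = 8.52×10^-5; Term 2 = ν·Q^9.4·(…)^5.2 = 0.0103
D = 0.66·(8.52×10^-5 + 0.0103)^0.04 = 0.5498 m = 550 mm
Check: V = 1.73 m/s, Re = 7.36×10^5, f = 0.01229, h_f = 9.68 m ≈ 10.3 m ✓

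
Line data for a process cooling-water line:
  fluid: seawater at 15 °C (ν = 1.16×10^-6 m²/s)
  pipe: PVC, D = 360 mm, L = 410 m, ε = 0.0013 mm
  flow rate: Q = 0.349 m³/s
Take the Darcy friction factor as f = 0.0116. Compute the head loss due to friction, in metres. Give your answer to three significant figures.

V = 4Q/(πD²) = 4·0.349/(π·0.360²) = 3.429 m/s
h_f = f(L/D)V²/(2g) = 0.01160·(410/0.360)·3.429²/(2·9.81) = 7.916 m

h_f ≈ 7.92 m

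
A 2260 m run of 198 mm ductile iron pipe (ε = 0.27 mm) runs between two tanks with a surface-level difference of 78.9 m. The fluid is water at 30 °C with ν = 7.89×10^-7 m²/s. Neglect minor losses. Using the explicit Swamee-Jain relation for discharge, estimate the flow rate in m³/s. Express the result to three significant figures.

Q ≈ 0.0772 m³/s

Swamee-Jain (Type II): Q = -0.965·√(gD⁵h_f/L)·ln[ε/(3.7D) + √(3.17ν²L/(gD³h_f))]
√(gD⁵h_f/L) = √(9.81·0.198⁵·78.9/2260) = 0.01021
ε/(3.7D) = 3.69×10^-4; √(3.17ν²L/(gD³h_f)) = 2.72×10^-5
Q = -0.965·0.01021·ln(3.958×10^-4) = 0.07718 m³/s
Check: V = 2.51 m/s, Re = 6.29×10^5, f = 0.02170, h_f = 79.3 m ≈ 78.9 m ✓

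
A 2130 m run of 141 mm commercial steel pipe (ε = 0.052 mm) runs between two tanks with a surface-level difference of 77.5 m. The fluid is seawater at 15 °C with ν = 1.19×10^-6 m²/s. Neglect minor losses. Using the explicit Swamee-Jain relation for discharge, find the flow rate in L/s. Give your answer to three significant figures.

Q ≈ 37.4 L/s

Swamee-Jain (Type II): Q = -0.965·√(gD⁵h_f/L)·ln[ε/(3.7D) + √(3.17ν²L/(gD³h_f))]
√(gD⁵h_f/L) = √(9.81·0.141⁵·77.5/2130) = 0.004460
ε/(3.7D) = 9.97×10^-5; √(3.17ν²L/(gD³h_f)) = 6.70×10^-5
Q = -0.965·0.004460·ln(1.667×10^-4) = 0.03744 m³/s
Check: V = 2.40 m/s, Re = 2.84×10^5, f = 0.01761, h_f = 78.0 m ≈ 77.5 m ✓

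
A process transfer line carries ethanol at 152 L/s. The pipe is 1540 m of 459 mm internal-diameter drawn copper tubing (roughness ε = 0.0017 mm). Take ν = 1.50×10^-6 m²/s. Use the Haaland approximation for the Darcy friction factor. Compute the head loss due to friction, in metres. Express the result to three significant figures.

h_f ≈ 2.10 m

V = 4Q/(πD²) = 4·0.152/(π·0.459²) = 0.9186 m/s
Re = VD/ν = 0.9186·0.459/1.50×10^-6 = 2.81×10^5 → turbulent
ε/D = 0.0017/459 = 3.70×10^-6
Haaland: f = 0.01455
h_f = f(L/D)V²/(2g) = 0.01455·(1540/0.459)·0.9186²/(2·9.81) = 2.099 m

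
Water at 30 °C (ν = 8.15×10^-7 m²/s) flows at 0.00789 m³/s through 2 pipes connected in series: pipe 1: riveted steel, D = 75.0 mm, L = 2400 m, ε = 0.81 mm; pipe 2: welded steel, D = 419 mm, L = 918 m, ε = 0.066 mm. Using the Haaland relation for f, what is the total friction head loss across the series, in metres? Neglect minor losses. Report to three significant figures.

H ≈ 205 m

Pipe 1: V = 1.786 m/s, Re = 1.64×10^5, ε/D = 0.0108, f = 0.03931, h_1 = f(L/D)V²/2g = 204.5 m
Pipe 2: V = 0.05722 m/s, Re = 2.94×10^4, ε/D = 1.58×10^-4, f = 0.02376, h_2 = f(L/D)V²/2g = 0.008686 m
Series → Q common, losses add: H = Σh = 204.5 m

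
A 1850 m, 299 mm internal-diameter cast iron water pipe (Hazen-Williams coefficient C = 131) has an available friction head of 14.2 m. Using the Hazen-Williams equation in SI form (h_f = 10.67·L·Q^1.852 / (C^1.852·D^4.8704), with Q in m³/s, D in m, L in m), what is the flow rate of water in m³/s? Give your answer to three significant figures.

Rearranging: Q = [h_f·C^1.852·D^4.8704 / (10.67·L)]^(1/1.852)
Q = [14.2·131^1.852·0.299^4.8704 / (10.67·1850)]^0.540 = 0.1100 m³/s

Q ≈ 0.110 m³/s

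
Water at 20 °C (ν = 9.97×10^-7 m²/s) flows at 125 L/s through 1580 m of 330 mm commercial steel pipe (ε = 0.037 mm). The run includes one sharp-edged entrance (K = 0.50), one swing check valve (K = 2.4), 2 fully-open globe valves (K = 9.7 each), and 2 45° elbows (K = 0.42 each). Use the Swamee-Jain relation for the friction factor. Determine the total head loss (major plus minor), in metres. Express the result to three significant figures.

V = 4Q/(πD²) = 1.461 m/s; V²/2g = 0.1089 m
Re = 4.84×10^5, ε/D = 1.12×10^-4 → f = 0.01466 (Swamee-Jain)
Major: h_f = f(L/D)·V²/2g = 0.01466·4788·0.1089 = 7.642 m
Minor: ΣK = 23.1; h_m = ΣK·V²/2g = 2.519 m
Total H_L = 7.642 + 2.519 = 10.16 m

H_L ≈ 10.2 m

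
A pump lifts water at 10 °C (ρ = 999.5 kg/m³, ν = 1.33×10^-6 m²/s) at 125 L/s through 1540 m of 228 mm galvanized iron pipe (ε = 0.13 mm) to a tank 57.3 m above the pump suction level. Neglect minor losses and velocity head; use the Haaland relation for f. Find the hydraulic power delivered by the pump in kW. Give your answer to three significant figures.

V = 4Q/(πD²) = 3.062 m/s; Re = 5.25×10^5; ε/D = 5.70×10^-4; f = 0.01798
h_f = f(L/D)V²/2g = 58.00 m
Total head H = z + h_f = 57.3 + 58.00 = 115.3 m
P_hyd = ρgQH = 999.5·9.81·0.125·115.3 = 141.3 kW

P_hyd ≈ 141 kW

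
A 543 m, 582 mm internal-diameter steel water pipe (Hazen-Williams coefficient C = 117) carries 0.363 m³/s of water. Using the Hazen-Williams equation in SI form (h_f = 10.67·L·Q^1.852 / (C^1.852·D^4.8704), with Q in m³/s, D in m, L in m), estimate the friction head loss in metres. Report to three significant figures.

h_f = 10.67·543·0.363^1.852 / (117^1.852·0.582^4.8704) = 1.830 m

h_f ≈ 1.83 m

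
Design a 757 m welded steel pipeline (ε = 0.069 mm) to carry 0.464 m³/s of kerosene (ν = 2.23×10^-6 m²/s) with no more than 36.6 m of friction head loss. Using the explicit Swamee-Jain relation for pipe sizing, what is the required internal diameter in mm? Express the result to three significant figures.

Swamee-Jain (Type III): D = 0.66·[ε^1.25·(LQ²/(gh_f))^4.75 + ν·Q^9.4·(L/(gh_f))^5.2]^0.04
LQ²/(gh_f) = 0.4539; L/(gh_f) = 2.108
Term 1 = ε^1.25·(…)^4.75 = 1.48×10^-7; Term 2 = ν·Q^9.4·(…)^5.2 = 7.91×10^-8
D = 0.66·(1.48×10^-7 + 7.91×10^-8)^0.04 = 0.3579 m = 358 mm
Check: V = 4.61 m/s, Re = 7.40×10^5, f = 0.01498, h_f = 34.3 m ≈ 36.6 m ✓

D ≈ 358 mm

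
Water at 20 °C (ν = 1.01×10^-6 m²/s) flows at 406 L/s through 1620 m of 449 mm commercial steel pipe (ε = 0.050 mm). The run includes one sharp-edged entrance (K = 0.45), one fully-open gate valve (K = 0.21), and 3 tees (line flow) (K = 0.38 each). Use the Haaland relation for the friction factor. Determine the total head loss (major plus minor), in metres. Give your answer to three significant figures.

H_L ≈ 16.8 m

V = 4Q/(πD²) = 2.564 m/s; V²/2g = 0.3351 m
Re = 1.14×10^6, ε/D = 1.11×10^-4 → f = 0.01336 (Haaland)
Major: h_f = f(L/D)·V²/2g = 0.01336·3608·0.3351 = 16.16 m
Minor: ΣK = 1.80; h_m = ΣK·V²/2g = 0.6032 m
Total H_L = 16.16 + 0.6032 = 16.76 m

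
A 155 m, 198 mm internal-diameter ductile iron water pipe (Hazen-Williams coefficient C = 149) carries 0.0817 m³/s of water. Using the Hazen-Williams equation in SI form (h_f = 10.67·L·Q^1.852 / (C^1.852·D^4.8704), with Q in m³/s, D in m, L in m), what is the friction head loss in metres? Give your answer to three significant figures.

h_f ≈ 4.02 m

h_f = 10.67·155·0.0817^1.852 / (149^1.852·0.198^4.8704) = 4.025 m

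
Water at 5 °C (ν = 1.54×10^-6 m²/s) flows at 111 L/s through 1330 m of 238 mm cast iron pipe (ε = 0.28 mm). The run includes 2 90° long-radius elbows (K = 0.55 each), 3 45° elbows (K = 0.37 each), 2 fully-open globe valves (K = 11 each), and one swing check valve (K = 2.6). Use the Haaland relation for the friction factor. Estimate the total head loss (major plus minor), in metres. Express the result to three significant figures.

H_L ≈ 45.9 m

V = 4Q/(πD²) = 2.495 m/s; V²/2g = 0.3173 m
Re = 3.86×10^5, ε/D = 0.00118 → f = 0.02108 (Haaland)
Major: h_f = f(L/D)·V²/2g = 0.02108·5588·0.3173 = 37.37 m
Minor: ΣK = 26.8; h_m = ΣK·V²/2g = 8.507 m
Total H_L = 37.37 + 8.507 = 45.88 m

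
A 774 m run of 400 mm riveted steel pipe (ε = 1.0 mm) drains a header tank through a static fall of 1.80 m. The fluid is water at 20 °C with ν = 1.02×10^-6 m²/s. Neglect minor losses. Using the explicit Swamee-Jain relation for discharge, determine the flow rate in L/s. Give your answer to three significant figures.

Swamee-Jain (Type II): Q = -0.965·√(gD⁵h_f/L)·ln[ε/(3.7D) + √(3.17ν²L/(gD³h_f))]
√(gD⁵h_f/L) = √(9.81·0.400⁵·1.80/774) = 0.01528
ε/(3.7D) = 6.76×10^-4; √(3.17ν²L/(gD³h_f)) = 4.75×10^-5
Q = -0.965·0.01528·ln(7.232×10^-4) = 0.1067 m³/s
Check: V = 0.849 m/s, Re = 3.33×10^5, f = 0.02548, h_f = 1.81 m ≈ 1.80 m ✓

Q ≈ 107 L/s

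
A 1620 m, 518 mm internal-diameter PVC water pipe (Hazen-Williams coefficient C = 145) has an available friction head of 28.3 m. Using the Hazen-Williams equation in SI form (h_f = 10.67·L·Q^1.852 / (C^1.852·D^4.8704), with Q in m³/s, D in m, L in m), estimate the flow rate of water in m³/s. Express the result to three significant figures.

Q ≈ 0.805 m³/s

Rearranging: Q = [h_f·C^1.852·D^4.8704 / (10.67·L)]^(1/1.852)
Q = [28.3·145^1.852·0.518^4.8704 / (10.67·1620)]^0.540 = 0.8051 m³/s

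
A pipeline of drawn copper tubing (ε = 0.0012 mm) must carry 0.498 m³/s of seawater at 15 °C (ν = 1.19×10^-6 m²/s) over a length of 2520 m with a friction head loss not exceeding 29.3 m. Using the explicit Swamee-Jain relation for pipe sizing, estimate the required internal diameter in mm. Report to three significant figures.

D ≈ 462 mm

Swamee-Jain (Type III): D = 0.66·[ε^1.25·(LQ²/(gh_f))^4.75 + ν·Q^9.4·(L/(gh_f))^5.2]^0.04
LQ²/(gh_f) = 2.174; L/(gh_f) = 8.767
Term 1 = ε^1.25·(…)^4.75 = 1.59×10^-6; Term 2 = ν·Q^9.4·(…)^5.2 = 1.36×10^-4
D = 0.66·(1.59×10^-6 + 1.36×10^-4)^0.04 = 0.4624 m = 462 mm
Check: V = 2.97 m/s, Re = 1.15×10^6, f = 0.01141, h_f = 27.9 m ≈ 29.3 m ✓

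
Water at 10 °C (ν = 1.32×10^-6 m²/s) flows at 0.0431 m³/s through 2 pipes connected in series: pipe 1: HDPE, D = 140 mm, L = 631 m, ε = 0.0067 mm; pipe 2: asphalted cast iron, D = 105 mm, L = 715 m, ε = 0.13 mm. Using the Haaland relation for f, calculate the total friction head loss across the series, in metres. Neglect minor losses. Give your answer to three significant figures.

H ≈ 210 m

Pipe 1: V = 2.800 m/s, Re = 2.97×10^5, ε/D = 4.79×10^-5, f = 0.01479, h_1 = f(L/D)V²/2g = 26.63 m
Pipe 2: V = 4.977 m/s, Re = 3.96×10^5, ε/D = 0.00124, f = 0.02130, h_2 = f(L/D)V²/2g = 183.2 m
Series → Q common, losses add: H = Σh = 209.8 m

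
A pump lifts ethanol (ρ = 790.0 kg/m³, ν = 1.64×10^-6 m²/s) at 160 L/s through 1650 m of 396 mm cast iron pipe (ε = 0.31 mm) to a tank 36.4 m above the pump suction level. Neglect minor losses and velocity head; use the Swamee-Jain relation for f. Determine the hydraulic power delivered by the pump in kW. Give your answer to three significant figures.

V = 4Q/(πD²) = 1.299 m/s; Re = 3.14×10^5; ε/D = 7.83×10^-4; f = 0.01974
h_f = f(L/D)V²/2g = 7.076 m
Total head H = z + h_f = 36.4 + 7.076 = 43.48 m
P_hyd = ρgQH = 790.0·9.81·0.160·43.48 = 53.91 kW

P_hyd ≈ 53.9 kW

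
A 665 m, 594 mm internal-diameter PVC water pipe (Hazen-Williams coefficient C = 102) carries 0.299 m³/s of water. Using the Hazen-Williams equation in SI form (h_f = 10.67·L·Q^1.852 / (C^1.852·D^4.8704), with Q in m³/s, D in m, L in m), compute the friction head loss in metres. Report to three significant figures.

h_f = 10.67·665·0.299^1.852 / (102^1.852·0.594^4.8704) = 1.827 m

h_f ≈ 1.83 m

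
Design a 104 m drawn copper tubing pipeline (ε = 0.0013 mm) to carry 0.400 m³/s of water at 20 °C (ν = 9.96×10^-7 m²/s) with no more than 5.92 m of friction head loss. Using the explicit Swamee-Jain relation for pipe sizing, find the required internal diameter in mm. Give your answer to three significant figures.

Swamee-Jain (Type III): D = 0.66·[ε^1.25·(LQ²/(gh_f))^4.75 + ν·Q^9.4·(L/(gh_f))^5.2]^0.04
LQ²/(gh_f) = 0.2865; L/(gh_f) = 1.791
Term 1 = ε^1.25·(…)^4.75 = 1.16×10^-10; Term 2 = ν·Q^9.4·(…)^5.2 = 3.74×10^-9
D = 0.66·(1.16×10^-10 + 3.74×10^-9)^0.04 = 0.3041 m = 304 mm
Check: V = 5.51 m/s, Re = 1.68×10^6, f = 0.01080, h_f = 5.71 m ≈ 5.92 m ✓

D ≈ 304 mm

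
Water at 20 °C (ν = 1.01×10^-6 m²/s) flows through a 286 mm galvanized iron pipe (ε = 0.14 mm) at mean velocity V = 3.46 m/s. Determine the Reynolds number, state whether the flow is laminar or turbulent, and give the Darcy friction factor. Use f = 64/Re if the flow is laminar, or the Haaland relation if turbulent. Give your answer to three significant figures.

Re = VD/ν = 3.460·0.286/1.01×10^-6 = 9.80×10^5
Re > 4000 → turbulent; ε/D = 4.90×10^-4
Haaland: f = 0.01711

Re ≈ 9.80×10^5; turbulent; f ≈ 0.0171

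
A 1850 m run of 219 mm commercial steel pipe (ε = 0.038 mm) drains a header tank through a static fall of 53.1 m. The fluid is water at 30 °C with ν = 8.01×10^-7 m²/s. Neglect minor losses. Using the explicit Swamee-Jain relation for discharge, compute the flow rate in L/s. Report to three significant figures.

Swamee-Jain (Type II): Q = -0.965·√(gD⁵h_f/L)·ln[ε/(3.7D) + √(3.17ν²L/(gD³h_f))]
√(gD⁵h_f/L) = √(9.81·0.219⁵·53.1/1850) = 0.01191
ε/(3.7D) = 4.69×10^-5; √(3.17ν²L/(gD³h_f)) = 2.62×10^-5
Q = -0.965·0.01191·ln(7.312×10^-5) = 0.1095 m³/s
Check: V = 2.91 m/s, Re = 7.94×10^5, f = 0.01469, h_f = 53.4 m ≈ 53.1 m ✓

Q ≈ 109 L/s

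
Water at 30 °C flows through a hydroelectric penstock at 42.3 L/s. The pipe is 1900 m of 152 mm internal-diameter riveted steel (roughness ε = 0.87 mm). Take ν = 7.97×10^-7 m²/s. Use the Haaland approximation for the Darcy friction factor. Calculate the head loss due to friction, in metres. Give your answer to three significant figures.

h_f ≈ 110 m

V = 4Q/(πD²) = 4·0.0423/(π·0.152²) = 2.331 m/s
Re = VD/ν = 2.331·0.152/7.97×10^-7 = 4.45×10^5 → turbulent
ε/D = 0.87/152 = 0.00572
Haaland: f = 0.03189
h_f = f(L/D)V²/(2g) = 0.03189·(1900/0.152)·2.331²/(2·9.81) = 110.4 m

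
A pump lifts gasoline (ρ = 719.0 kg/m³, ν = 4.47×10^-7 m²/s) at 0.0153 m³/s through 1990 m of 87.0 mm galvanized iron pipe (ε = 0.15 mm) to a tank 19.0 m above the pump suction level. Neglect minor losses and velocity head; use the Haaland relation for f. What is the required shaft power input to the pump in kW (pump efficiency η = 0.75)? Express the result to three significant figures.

V = 4Q/(πD²) = 2.574 m/s; Re = 5.01×10^5; ε/D = 0.00172; f = 0.02292
h_f = f(L/D)V²/2g = 177.0 m
Total head H = z + h_f = 19.0 + 177.0 = 196.0 m
P_hyd = ρgQH = 719.0·9.81·0.0153·196.0 = 21.16 kW
P_shaft = P_hyd/η = 21.16/0.75 = 28.21 kW

P_shaft ≈ 28.2 kW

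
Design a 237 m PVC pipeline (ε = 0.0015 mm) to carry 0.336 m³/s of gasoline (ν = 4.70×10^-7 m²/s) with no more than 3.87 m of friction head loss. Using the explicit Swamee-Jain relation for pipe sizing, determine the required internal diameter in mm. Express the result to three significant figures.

D ≈ 359 mm

Swamee-Jain (Type III): D = 0.66·[ε^1.25·(LQ²/(gh_f))^4.75 + ν·Q^9.4·(L/(gh_f))^5.2]^0.04
LQ²/(gh_f) = 0.7048; L/(gh_f) = 6.243
Term 1 = ε^1.25·(…)^4.75 = 9.96×10^-9; Term 2 = ν·Q^9.4·(…)^5.2 = 2.27×10^-7
D = 0.66·(9.96×10^-9 + 2.27×10^-7)^0.04 = 0.3585 m = 359 mm
Check: V = 3.33 m/s, Re = 2.54×10^6, f = 0.01017, h_f = 3.80 m ≈ 3.87 m ✓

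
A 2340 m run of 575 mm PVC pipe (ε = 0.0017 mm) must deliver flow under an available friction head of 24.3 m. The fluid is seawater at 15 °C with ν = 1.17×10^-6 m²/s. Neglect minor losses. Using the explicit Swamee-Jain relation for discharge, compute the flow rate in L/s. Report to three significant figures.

Swamee-Jain (Type II): Q = -0.965·√(gD⁵h_f/L)·ln[ε/(3.7D) + √(3.17ν²L/(gD³h_f))]
√(gD⁵h_f/L) = √(9.81·0.575⁵·24.3/2340) = 0.08002
ε/(3.7D) = 7.99×10^-7; √(3.17ν²L/(gD³h_f)) = 1.50×10^-5
Q = -0.965·0.08002·ln(1.577×10^-5) = 0.8539 m³/s
Check: V = 3.29 m/s, Re = 1.62×10^6, f = 0.01082, h_f = 24.3 m ≈ 24.3 m ✓

Q ≈ 854 L/s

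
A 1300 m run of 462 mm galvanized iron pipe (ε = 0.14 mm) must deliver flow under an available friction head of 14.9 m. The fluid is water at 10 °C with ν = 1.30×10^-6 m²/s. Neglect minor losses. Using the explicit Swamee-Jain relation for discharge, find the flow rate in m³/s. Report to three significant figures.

Q ≈ 0.431 m³/s

Swamee-Jain (Type II): Q = -0.965·√(gD⁵h_f/L)·ln[ε/(3.7D) + √(3.17ν²L/(gD³h_f))]
√(gD⁵h_f/L) = √(9.81·0.462⁵·14.9/1300) = 0.04865
ε/(3.7D) = 8.19×10^-5; √(3.17ν²L/(gD³h_f)) = 2.20×10^-5
Q = -0.965·0.04865·ln(1.039×10^-4) = 0.4306 m³/s
Check: V = 2.57 m/s, Re = 9.13×10^5, f = 0.01585, h_f = 15.0 m ≈ 14.9 m ✓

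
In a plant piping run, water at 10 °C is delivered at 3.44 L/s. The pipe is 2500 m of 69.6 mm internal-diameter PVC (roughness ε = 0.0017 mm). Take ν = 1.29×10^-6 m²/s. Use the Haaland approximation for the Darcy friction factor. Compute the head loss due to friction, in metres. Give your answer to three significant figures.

h_f ≈ 31.3 m

V = 4Q/(πD²) = 4·0.00344/(π·0.0696²) = 0.9042 m/s
Re = VD/ν = 0.9042·0.0696/1.29×10^-6 = 4.88×10^4 → turbulent
ε/D = 0.0017/69.6 = 2.44×10^-5
Haaland: f = 0.02089
h_f = f(L/D)V²/(2g) = 0.02089·(2500/0.0696)·0.9042²/(2·9.81) = 31.26 m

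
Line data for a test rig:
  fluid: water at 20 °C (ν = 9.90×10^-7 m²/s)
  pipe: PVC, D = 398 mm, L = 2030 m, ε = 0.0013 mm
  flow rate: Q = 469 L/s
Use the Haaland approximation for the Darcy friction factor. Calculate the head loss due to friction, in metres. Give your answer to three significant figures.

h_f ≈ 40.2 m

V = 4Q/(πD²) = 4·0.469/(π·0.398²) = 3.770 m/s
Re = VD/ν = 3.770·0.398/9.90×10^-7 = 1.52×10^6 → turbulent
ε/D = 0.0013/398 = 3.27×10^-6
Haaland: f = 0.01089
h_f = f(L/D)V²/(2g) = 0.01089·(2030/0.398)·3.770²/(2·9.81) = 40.23 m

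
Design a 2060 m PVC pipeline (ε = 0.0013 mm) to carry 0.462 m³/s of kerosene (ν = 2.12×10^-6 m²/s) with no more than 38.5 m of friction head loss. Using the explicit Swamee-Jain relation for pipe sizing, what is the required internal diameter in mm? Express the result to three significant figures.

Swamee-Jain (Type III): D = 0.66·[ε^1.25·(LQ²/(gh_f))^4.75 + ν·Q^9.4·(L/(gh_f))^5.2]^0.04
LQ²/(gh_f) = 1.164; L/(gh_f) = 5.454
Term 1 = ε^1.25·(…)^4.75 = 9.04×10^-8; Term 2 = ν·Q^9.4·(…)^5.2 = 1.01×10^-5
D = 0.66·(9.04×10^-8 + 1.01×10^-5)^0.04 = 0.4168 m = 417 mm
Check: V = 3.39 m/s, Re = 6.66×10^5, f = 0.01251, h_f = 36.1 m ≈ 38.5 m ✓

D ≈ 417 mm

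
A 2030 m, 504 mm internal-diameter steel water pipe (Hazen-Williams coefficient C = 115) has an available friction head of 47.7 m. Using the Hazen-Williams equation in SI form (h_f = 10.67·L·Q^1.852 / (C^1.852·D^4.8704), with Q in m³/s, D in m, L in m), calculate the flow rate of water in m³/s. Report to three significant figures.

Rearranging: Q = [h_f·C^1.852·D^4.8704 / (10.67·L)]^(1/1.852)
Q = [47.7·115^1.852·0.504^4.8704 / (10.67·2030)]^0.540 = 0.6973 m³/s

Q ≈ 0.697 m³/s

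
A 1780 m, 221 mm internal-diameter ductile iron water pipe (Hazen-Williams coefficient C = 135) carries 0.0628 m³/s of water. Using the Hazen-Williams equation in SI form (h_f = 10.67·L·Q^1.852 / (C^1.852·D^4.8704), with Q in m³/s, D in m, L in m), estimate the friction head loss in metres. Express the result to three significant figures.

h_f ≈ 20.0 m

h_f = 10.67·1780·0.0628^1.852 / (135^1.852·0.221^4.8704) = 19.96 m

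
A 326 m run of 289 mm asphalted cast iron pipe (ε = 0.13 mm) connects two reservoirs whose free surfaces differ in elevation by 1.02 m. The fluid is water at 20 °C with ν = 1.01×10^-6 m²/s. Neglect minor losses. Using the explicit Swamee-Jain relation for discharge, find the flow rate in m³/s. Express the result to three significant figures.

Q ≈ 0.0651 m³/s

Swamee-Jain (Type II): Q = -0.965·√(gD⁵h_f/L)·ln[ε/(3.7D) + √(3.17ν²L/(gD³h_f))]
√(gD⁵h_f/L) = √(9.81·0.289⁵·1.02/326) = 0.007866
ε/(3.7D) = 1.22×10^-4; √(3.17ν²L/(gD³h_f)) = 6.61×10^-5
Q = -0.965·0.007866·ln(1.876×10^-4) = 0.06514 m³/s
Check: V = 0.993 m/s, Re = 2.84×10^5, f = 0.01811, h_f = 1.03 m ≈ 1.02 m ✓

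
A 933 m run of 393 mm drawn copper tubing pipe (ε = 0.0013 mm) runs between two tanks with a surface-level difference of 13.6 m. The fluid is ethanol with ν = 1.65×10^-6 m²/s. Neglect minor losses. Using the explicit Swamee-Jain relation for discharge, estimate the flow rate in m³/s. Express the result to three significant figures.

Q ≈ 0.365 m³/s

Swamee-Jain (Type II): Q = -0.965·√(gD⁵h_f/L)·ln[ε/(3.7D) + √(3.17ν²L/(gD³h_f))]
√(gD⁵h_f/L) = √(9.81·0.393⁵·13.6/933) = 0.03661
ε/(3.7D) = 8.94×10^-7; √(3.17ν²L/(gD³h_f)) = 3.15×10^-5
Q = -0.965·0.03661·ln(3.243×10^-5) = 0.3652 m³/s
Check: V = 3.01 m/s, Re = 7.17×10^5, f = 0.01235, h_f = 13.5 m ≈ 13.6 m ✓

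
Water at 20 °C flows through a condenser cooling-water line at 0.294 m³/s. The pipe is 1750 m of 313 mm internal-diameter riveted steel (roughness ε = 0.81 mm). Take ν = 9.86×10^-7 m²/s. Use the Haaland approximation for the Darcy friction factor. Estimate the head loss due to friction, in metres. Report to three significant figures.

h_f ≈ 105 m

V = 4Q/(πD²) = 4·0.294/(π·0.313²) = 3.821 m/s
Re = VD/ν = 3.821·0.313/9.86×10^-7 = 1.21×10^6 → turbulent
ε/D = 0.81/313 = 0.00259
Haaland: f = 0.02527
h_f = f(L/D)V²/(2g) = 0.02527·(1750/0.313)·3.821²/(2·9.81) = 105.1 m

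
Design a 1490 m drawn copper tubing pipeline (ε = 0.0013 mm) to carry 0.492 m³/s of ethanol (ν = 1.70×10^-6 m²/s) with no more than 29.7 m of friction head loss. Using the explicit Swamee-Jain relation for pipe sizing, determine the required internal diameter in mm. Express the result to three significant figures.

Swamee-Jain (Type III): D = 0.66·[ε^1.25·(LQ²/(gh_f))^4.75 + ν·Q^9.4·(L/(gh_f))^5.2]^0.04
LQ²/(gh_f) = 1.238; L/(gh_f) = 5.114
Term 1 = ε^1.25·(…)^4.75 = 1.21×10^-7; Term 2 = ν·Q^9.4·(…)^5.2 = 1.05×10^-5
D = 0.66·(1.21×10^-7 + 1.05×10^-5)^0.04 = 0.4174 m = 417 mm
Check: V = 3.60 m/s, Re = 8.83×10^5, f = 0.01193, h_f = 28.1 m ≈ 29.7 m ✓

D ≈ 417 mm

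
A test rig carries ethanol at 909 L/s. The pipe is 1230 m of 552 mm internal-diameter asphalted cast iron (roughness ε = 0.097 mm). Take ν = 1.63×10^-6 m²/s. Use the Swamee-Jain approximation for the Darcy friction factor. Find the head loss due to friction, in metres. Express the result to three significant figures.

V = 4Q/(πD²) = 4·0.909/(π·0.552²) = 3.798 m/s
Re = VD/ν = 3.798·0.552/1.63×10^-6 = 1.29×10^6 → turbulent
ε/D = 0.097/552 = 1.76×10^-4
Swamee-Jain: f = 0.01429
h_f = f(L/D)V²/(2g) = 0.01429·(1230/0.552)·3.798²/(2·9.81) = 23.42 m

h_f ≈ 23.4 m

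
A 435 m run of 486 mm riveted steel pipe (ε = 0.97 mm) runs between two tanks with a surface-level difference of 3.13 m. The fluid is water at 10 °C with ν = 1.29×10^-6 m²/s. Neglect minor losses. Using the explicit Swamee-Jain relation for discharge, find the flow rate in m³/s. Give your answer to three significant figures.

Swamee-Jain (Type II): Q = -0.965·√(gD⁵h_f/L)·ln[ε/(3.7D) + √(3.17ν²L/(gD³h_f))]
√(gD⁵h_f/L) = √(9.81·0.486⁵·3.13/435) = 0.04375
ε/(3.7D) = 5.39×10^-4; √(3.17ν²L/(gD³h_f)) = 2.55×10^-5
Q = -0.965·0.04375·ln(5.649×10^-4) = 0.3157 m³/s
Check: V = 1.70 m/s, Re = 6.41×10^5, f = 0.02379, h_f = 3.14 m ≈ 3.13 m ✓

Q ≈ 0.316 m³/s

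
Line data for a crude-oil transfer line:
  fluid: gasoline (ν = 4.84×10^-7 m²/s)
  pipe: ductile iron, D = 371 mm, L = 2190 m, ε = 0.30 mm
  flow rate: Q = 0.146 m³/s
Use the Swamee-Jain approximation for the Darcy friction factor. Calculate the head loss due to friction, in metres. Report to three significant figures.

h_f ≈ 10.5 m

V = 4Q/(πD²) = 4·0.146/(π·0.371²) = 1.351 m/s
Re = VD/ν = 1.351·0.371/4.84×10^-7 = 1.04×10^6 → turbulent
ε/D = 0.30/371 = 8.09×10^-4
Swamee-Jain: f = 0.01909
h_f = f(L/D)V²/(2g) = 0.01909·(2190/0.371)·1.351²/(2·9.81) = 10.48 m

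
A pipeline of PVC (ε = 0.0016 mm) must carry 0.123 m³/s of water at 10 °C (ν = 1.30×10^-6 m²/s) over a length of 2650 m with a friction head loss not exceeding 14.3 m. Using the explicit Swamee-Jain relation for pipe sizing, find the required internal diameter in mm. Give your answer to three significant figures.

D ≈ 322 mm

Swamee-Jain (Type III): D = 0.66·[ε^1.25·(LQ²/(gh_f))^4.75 + ν·Q^9.4·(L/(gh_f))^5.2]^0.04
LQ²/(gh_f) = 0.2858; L/(gh_f) = 18.89
Term 1 = ε^1.25·(…)^4.75 = 1.48×10^-10; Term 2 = ν·Q^9.4·(…)^5.2 = 1.57×10^-8
D = 0.66·(1.48×10^-10 + 1.57×10^-8)^0.04 = 0.3218 m = 322 mm
Check: V = 1.51 m/s, Re = 3.74×10^5, f = 0.01386, h_f = 13.3 m ≈ 14.3 m ✓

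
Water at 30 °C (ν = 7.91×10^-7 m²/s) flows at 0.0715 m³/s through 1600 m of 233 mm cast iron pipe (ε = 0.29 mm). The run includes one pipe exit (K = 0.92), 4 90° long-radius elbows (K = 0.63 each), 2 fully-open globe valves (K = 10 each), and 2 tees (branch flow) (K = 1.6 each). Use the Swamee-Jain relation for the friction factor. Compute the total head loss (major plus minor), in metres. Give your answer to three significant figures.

V = 4Q/(πD²) = 1.677 m/s; V²/2g = 0.1433 m
Re = 4.94×10^5, ε/D = 0.00124 → f = 0.02136 (Swamee-Jain)
Major: h_f = f(L/D)·V²/2g = 0.02136·6867·0.1433 = 21.03 m
Minor: ΣK = 26.6; h_m = ΣK·V²/2g = 3.818 m
Total H_L = 21.03 + 3.818 = 24.84 m

H_L ≈ 24.8 m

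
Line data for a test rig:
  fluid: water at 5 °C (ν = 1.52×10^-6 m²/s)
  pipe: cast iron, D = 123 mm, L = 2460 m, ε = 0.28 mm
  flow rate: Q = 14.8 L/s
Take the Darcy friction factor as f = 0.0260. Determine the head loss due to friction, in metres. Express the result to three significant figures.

h_f ≈ 41.1 m

V = 4Q/(πD²) = 4·0.0148/(π·0.123²) = 1.246 m/s
h_f = f(L/D)V²/(2g) = 0.02600·(2460/0.123)·1.246²/(2·9.81) = 41.12 m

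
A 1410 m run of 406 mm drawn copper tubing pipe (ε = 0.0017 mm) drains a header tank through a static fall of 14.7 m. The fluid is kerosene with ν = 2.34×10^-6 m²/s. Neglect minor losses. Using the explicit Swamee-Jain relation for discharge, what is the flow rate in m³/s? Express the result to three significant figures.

Q ≈ 0.320 m³/s

Swamee-Jain (Type II): Q = -0.965·√(gD⁵h_f/L)·ln[ε/(3.7D) + √(3.17ν²L/(gD³h_f))]
√(gD⁵h_f/L) = √(9.81·0.406⁵·14.7/1410) = 0.03359
ε/(3.7D) = 1.13×10^-6; √(3.17ν²L/(gD³h_f)) = 5.04×10^-5
Q = -0.965·0.03359·ln(5.149×10^-5) = 0.3201 m³/s
Check: V = 2.47 m/s, Re = 4.29×10^5, f = 0.01352, h_f = 14.6 m ≈ 14.7 m ✓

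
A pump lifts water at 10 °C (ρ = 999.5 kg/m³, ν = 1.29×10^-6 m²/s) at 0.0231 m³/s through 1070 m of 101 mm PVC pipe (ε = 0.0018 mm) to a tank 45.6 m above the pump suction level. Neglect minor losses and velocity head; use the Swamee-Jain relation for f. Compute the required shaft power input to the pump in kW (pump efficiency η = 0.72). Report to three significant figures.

P_shaft ≈ 36.0 kW

V = 4Q/(πD²) = 2.883 m/s; Re = 2.26×10^5; ε/D = 1.78×10^-5; f = 0.01535
h_f = f(L/D)V²/2g = 68.89 m
Total head H = z + h_f = 45.6 + 68.89 = 114.5 m
P_hyd = ρgQH = 999.5·9.81·0.0231·114.5 = 25.93 kW
P_shaft = P_hyd/η = 25.93/0.72 = 36.02 kW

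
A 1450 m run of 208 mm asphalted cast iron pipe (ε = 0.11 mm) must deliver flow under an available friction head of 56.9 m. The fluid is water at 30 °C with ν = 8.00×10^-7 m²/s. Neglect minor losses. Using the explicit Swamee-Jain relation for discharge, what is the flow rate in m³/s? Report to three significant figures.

Q ≈ 0.103 m³/s

Swamee-Jain (Type II): Q = -0.965·√(gD⁵h_f/L)·ln[ε/(3.7D) + √(3.17ν²L/(gD³h_f))]
√(gD⁵h_f/L) = √(9.81·0.208⁵·56.9/1450) = 0.01224
ε/(3.7D) = 1.43×10^-4; √(3.17ν²L/(gD³h_f)) = 2.42×10^-5
Q = -0.965·0.01224·ln(1.671×10^-4) = 0.1027 m³/s
Check: V = 3.02 m/s, Re = 7.86×10^5, f = 0.01762, h_f = 57.3 m ≈ 56.9 m ✓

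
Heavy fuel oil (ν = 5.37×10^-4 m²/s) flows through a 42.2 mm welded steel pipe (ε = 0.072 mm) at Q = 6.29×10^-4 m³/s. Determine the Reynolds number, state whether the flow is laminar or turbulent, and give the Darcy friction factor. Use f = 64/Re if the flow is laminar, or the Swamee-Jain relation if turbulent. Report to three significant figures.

V = 4Q/(πD²) = 0.4497 m/s
Re = VD/ν = 0.4497·0.0422/5.37×10^-4 = 35.3
Re < 2300 → laminar → f = 64/Re = 1.811

Re ≈ 35.3; laminar; f = 64/Re ≈ 1.81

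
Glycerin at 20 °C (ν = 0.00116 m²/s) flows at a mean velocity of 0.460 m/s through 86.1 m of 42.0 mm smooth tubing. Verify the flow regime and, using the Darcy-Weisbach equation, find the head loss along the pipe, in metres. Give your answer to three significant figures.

Re = VD/ν = 0.460·0.04200/0.00116 = 16.7 → laminar (Re < 2300)
f = 64/Re = 3.843
h_f = f(L/D)V²/(2g) = 3.843·(86.1/0.04200)·0.460²/(2·9.81) = 84.96 m

h_f ≈ 85.0 m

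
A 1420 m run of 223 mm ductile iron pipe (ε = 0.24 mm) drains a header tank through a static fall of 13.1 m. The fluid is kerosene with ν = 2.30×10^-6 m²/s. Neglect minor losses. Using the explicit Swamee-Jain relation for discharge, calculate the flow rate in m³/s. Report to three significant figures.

Q ≈ 0.0530 m³/s

Swamee-Jain (Type II): Q = -0.965·√(gD⁵h_f/L)·ln[ε/(3.7D) + √(3.17ν²L/(gD³h_f))]
√(gD⁵h_f/L) = √(9.81·0.223⁵·13.1/1420) = 0.007065
ε/(3.7D) = 2.91×10^-4; √(3.17ν²L/(gD³h_f)) = 1.29×10^-4
Q = -0.965·0.007065·ln(4.201×10^-4) = 0.05300 m³/s
Check: V = 1.36 m/s, Re = 1.32×10^5, f = 0.02209, h_f = 13.2 m ≈ 13.1 m ✓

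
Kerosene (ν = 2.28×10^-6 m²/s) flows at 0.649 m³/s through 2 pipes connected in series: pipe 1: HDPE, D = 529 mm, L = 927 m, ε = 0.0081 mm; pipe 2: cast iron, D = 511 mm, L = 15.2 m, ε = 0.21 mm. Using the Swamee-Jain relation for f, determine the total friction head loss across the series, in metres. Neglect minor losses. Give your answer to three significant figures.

Pipe 1: V = 2.953 m/s, Re = 6.85×10^5, ε/D = 1.53×10^-5, f = 0.01268, h_1 = f(L/D)V²/2g = 9.873 m
Pipe 2: V = 3.165 m/s, Re = 7.09×10^5, ε/D = 4.11×10^-4, f = 0.01689, h_2 = f(L/D)V²/2g = 0.2565 m
Series → Q common, losses add: H = Σh = 10.13 m

H ≈ 10.1 m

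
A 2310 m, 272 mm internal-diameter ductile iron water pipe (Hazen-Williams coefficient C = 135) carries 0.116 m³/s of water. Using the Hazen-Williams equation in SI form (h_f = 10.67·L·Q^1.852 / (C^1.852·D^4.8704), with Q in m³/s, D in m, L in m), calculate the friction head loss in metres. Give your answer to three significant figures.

h_f ≈ 29.4 m

h_f = 10.67·2310·0.116^1.852 / (135^1.852·0.272^4.8704) = 29.35 m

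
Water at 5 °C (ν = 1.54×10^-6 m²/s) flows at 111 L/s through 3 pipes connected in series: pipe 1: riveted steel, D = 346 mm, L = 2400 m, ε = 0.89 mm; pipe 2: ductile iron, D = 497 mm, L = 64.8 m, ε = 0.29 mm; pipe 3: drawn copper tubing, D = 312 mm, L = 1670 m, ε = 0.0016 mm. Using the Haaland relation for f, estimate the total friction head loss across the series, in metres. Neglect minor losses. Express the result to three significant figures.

H ≈ 21.0 m

Pipe 1: V = 1.181 m/s, Re = 2.65×10^5, ε/D = 0.00257, f = 0.02563, h_1 = f(L/D)V²/2g = 12.63 m
Pipe 2: V = 0.5722 m/s, Re = 1.85×10^5, ε/D = 5.84×10^-4, f = 0.01919, h_2 = f(L/D)V²/2g = 0.04174 m
Pipe 3: V = 1.452 m/s, Re = 2.94×10^5, ε/D = 5.13×10^-6, f = 0.01444, h_3 = f(L/D)V²/2g = 8.301 m
Series → Q common, losses add: H = Σh = 20.97 m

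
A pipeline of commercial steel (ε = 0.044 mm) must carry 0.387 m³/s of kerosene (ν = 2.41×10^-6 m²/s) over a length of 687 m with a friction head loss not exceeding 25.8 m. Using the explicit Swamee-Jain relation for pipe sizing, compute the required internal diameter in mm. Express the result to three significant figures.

D ≈ 347 mm

Swamee-Jain (Type III): D = 0.66·[ε^1.25·(LQ²/(gh_f))^4.75 + ν·Q^9.4·(L/(gh_f))^5.2]^0.04
LQ²/(gh_f) = 0.4065; L/(gh_f) = 2.714
Term 1 = ε^1.25·(…)^4.75 = 4.98×10^-8; Term 2 = ν·Q^9.4·(…)^5.2 = 5.78×10^-8
D = 0.66·(4.98×10^-8 + 5.78×10^-8)^0.04 = 0.3474 m = 347 mm
Check: V = 4.08 m/s, Re = 5.89×10^5, f = 0.01453, h_f = 24.4 m ≈ 25.8 m ✓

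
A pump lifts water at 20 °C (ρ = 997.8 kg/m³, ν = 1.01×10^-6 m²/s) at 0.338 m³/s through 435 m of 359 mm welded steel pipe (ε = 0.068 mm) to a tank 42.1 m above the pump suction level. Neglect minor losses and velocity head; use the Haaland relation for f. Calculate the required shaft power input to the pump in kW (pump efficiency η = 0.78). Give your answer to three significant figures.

P_shaft ≈ 221 kW

V = 4Q/(πD²) = 3.339 m/s; Re = 1.19×10^6; ε/D = 1.89×10^-4; f = 0.01436
h_f = f(L/D)V²/2g = 9.886 m
Total head H = z + h_f = 42.1 + 9.886 = 51.99 m
P_hyd = ρgQH = 997.8·9.81·0.338·51.99 = 172.0 kW
P_shaft = P_hyd/η = 172.0/0.78 = 220.5 kW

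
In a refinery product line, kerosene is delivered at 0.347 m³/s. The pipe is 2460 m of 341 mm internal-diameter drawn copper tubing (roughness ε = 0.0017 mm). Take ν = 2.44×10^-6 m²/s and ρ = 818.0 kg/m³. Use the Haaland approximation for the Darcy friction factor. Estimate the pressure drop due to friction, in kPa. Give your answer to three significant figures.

V = 4Q/(πD²) = 4·0.347/(π·0.341²) = 3.800 m/s
Re = VD/ν = 3.800·0.341/2.44×10^-6 = 5.31×10^5 → turbulent
ε/D = 0.0017/341 = 4.99×10^-6
Haaland: f = 0.01298
h_f = f(L/D)V²/(2g) = 0.01298·(2460/0.341)·3.800²/(2·9.81) = 68.90 m
Δp = ρg·h_f = 818.0·9.81·68.90 = 552.9 kPa

Δp ≈ 553 kPa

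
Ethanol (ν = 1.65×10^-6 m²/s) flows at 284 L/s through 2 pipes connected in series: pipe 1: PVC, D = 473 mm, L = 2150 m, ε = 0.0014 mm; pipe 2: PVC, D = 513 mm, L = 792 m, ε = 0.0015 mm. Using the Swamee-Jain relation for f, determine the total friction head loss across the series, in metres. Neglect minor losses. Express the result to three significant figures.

Pipe 1: V = 1.616 m/s, Re = 4.63×10^5, ε/D = 2.96×10^-6, f = 0.01332, h_1 = f(L/D)V²/2g = 8.059 m
Pipe 2: V = 1.374 m/s, Re = 4.27×10^5, ε/D = 2.92×10^-6, f = 0.01351, h_2 = f(L/D)V²/2g = 2.007 m
Series → Q common, losses add: H = Σh = 10.07 m

H ≈ 10.1 m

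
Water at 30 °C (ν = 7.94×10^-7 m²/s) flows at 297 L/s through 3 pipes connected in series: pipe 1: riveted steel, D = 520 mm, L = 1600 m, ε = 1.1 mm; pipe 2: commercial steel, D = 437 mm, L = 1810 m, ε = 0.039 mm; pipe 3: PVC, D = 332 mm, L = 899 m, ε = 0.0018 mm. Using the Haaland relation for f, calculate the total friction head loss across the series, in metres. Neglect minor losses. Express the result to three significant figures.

H ≈ 36.1 m

Pipe 1: V = 1.398 m/s, Re = 9.16×10^5, ε/D = 0.00212, f = 0.02399, h_1 = f(L/D)V²/2g = 7.359 m
Pipe 2: V = 1.980 m/s, Re = 1.09×10^6, ε/D = 8.92×10^-5, f = 0.01307, h_2 = f(L/D)V²/2g = 10.82 m
Pipe 3: V = 3.431 m/s, Re = 1.43×10^6, ε/D = 5.42×10^-6, f = 0.01103, h_3 = f(L/D)V²/2g = 17.93 m
Series → Q common, losses add: H = Σh = 36.10 m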